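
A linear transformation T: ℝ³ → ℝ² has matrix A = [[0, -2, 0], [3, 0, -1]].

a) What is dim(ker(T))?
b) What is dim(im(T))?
dim(ker) = 1, dim(im) = 2

The two rows are not scalar multiples of one another (no single k satisfies row 2 = k × row 1), so they are linearly independent.
Thus rank(A) = 2.
dim(im(T)) = rank(A) = 2.
By the rank-nullity theorem applied to T: ℝ³ → ℝ², rank(A) + nullity(A) = 3 (the domain dimension), so dim(ker(T)) = 3 - 2 = 1.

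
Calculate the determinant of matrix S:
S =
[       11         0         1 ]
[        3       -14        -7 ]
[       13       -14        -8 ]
det(S) = 294

Expand along row 0 (cofactor expansion): det(S) = a*(e*i - f*h) - b*(d*i - f*g) + c*(d*h - e*g), where the 3×3 is [[a, b, c], [d, e, f], [g, h, i]].
Minor M_00 = (-14)*(-8) - (-7)*(-14) = 112 - 98 = 14.
Minor M_01 = (3)*(-8) - (-7)*(13) = -24 + 91 = 67.
Minor M_02 = (3)*(-14) - (-14)*(13) = -42 + 182 = 140.
det(S) = (11)*(14) - (0)*(67) + (1)*(140) = 154 + 0 + 140 = 294.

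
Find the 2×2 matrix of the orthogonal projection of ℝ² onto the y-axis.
[[0, 0], [0, 1]]

The orthogonal projection onto the line spanned by a nonzero vector u = (a, b) has matrix P = (u uᵀ) / (uᵀ u) = (1/(a² + b²)) · [[a², ab], [ab, b²]].
Here u = (0, 1), so a² + b² = 0 + 1 = 1.
P = (1/1) · [[0, 0], [0, 1]] = [[0, 0], [0, 1]].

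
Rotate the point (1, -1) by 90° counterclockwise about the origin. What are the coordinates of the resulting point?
(1, 1)

Rotation matrix R(θ) = [[cos θ, -sin θ], [sin θ, cos θ]]; for θ = 90°:
R = [[0, -1], [1, 0]]
Result: R × [1, -1]ᵀ = [0·1 + (-1)·-1, 1·1 + (0)·-1]ᵀ = (1, 1)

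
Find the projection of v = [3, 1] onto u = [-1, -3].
[3/5, 9/5]

The projection of v onto u is proj_u(v) = ((v·u) / (u·u)) · u.
v·u = (3)*(-1) + (1)*(-3) = -6.
u·u = (-1)*(-1) + (-3)*(-3) = 10.
coefficient = -6 / 10 = -3/5.
proj_u(v) = -3/5 · [-1, -3] = [3/5, 9/5].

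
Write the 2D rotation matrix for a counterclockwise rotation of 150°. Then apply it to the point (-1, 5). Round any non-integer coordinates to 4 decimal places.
R = [[-√3/2, -1/2], [1/2, -√3/2]]; R·(-1, 5) = (-1.6340, -4.8301)

Rotation matrix formula: R(θ) = [[cos θ, -sin θ], [sin θ, cos θ]]
For θ = 150°:
cos(150°) = -√3/2
sin(150°) = 1/2
R = [[-√3/2, -1/2], [1/2, -√3/2]]
Apply to (-1, 5): [-√3/2·-1 + (-1/2)·5, 1/2·-1 + -√3/2·5] = (-1.6340, -4.8301)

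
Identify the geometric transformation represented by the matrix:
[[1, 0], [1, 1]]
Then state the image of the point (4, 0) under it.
vertical shear with factor 1; image of (4, 0) is (4, 4)

The matrix [[1, 0], [k, 1]] sends (x, y) to (x, 1x + y), leaving the x-coordinate fixed: a vertical shear.
The matrix [[1, 0], [1, 1]] represents: vertical shear with factor 1.
Applying it to (4, 0): [1·4 + 0·0, 1·4 + 1·0] = (4, 4).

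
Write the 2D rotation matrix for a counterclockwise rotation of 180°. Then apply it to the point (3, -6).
R = [[-1, 0], [0, -1]]; R·(3, -6) = (-3, 6)

Rotation matrix formula: R(θ) = [[cos θ, -sin θ], [sin θ, cos θ]]
For θ = 180°:
cos(180°) = -1
sin(180°) = 0
R = [[-1, 0], [0, -1]]
Apply to (3, -6): [-1·3 + (0)·-6, 0·3 + -1·-6] = (-3, 6)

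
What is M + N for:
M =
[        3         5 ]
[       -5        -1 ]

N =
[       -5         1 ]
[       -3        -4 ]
M + N =
[       -2         6 ]
[       -8        -5 ]

Matrix addition is elementwise: (M+N)[i][j] = M[i][j] + N[i][j].
  (M+N)[0][0] = (3) + (-5) = -2
  (M+N)[0][1] = (5) + (1) = 6
  (M+N)[1][0] = (-5) + (-3) = -8
  (M+N)[1][1] = (-1) + (-4) = -5
M + N =
[       -2         6 ]
[       -8        -5 ]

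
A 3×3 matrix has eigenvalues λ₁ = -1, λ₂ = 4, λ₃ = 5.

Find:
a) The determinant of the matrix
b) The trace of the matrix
det = -20, trace = 8

Two standard eigenvalue identities:
- det(A) equals the product of the eigenvalues (counted with multiplicity).
- trace(A) equals the sum of the eigenvalues.
det(A) = (-1)*(4)*(5) = -20.
trace(A) = -1 + 4 + 5 = 8.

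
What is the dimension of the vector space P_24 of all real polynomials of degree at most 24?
Dimension = 25

A polynomial of degree at most 24 can be written as a₀ + a₁x + a₂x² + … + a_24x^24, with 25 free coefficients a₀, …, a_24.
The set {1, x, x², …, x^24} is a basis: it spans P_24 (every such polynomial is a linear combination of these) and is linearly independent (a polynomial is zero iff all its coefficients are zero).
Therefore dim(P_24) = 24 + 1 = 25.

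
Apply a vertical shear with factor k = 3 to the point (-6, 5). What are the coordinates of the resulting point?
(-6, -13)

Shear matrix for vertical shear with factor k = 3:
[[1, 0], [3, 1]]
Result: (-6, 5) → (-6, -13)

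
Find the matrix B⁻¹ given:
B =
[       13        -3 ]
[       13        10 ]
det(B) = 169
B⁻¹ =
[   10/169     3/169 ]
[    -1/13      1/13 ]

For a 2×2 matrix B = [[a, b], [c, d]] with det(B) ≠ 0, B⁻¹ = (1/det(B)) * [[d, -b], [-c, a]].
det(B) = (13)*(10) - (-3)*(13) = 130 + 39 = 169.
B⁻¹ = (1/169) * [[10, 3], [-13, 13]].
Dividing each entry by 169 and reducing:
B⁻¹ =
[   10/169     3/169 ]
[    -1/13      1/13 ]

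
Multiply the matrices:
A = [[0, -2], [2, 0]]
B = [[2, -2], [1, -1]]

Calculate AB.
[[-2, 2], [4, -4]]

Each entry (i,j) of AB = sum over k of A[i][k]*B[k][j].
(AB)[0][0] = (0)*(2) + (-2)*(1) = -2
(AB)[0][1] = (0)*(-2) + (-2)*(-1) = 2
(AB)[1][0] = (2)*(2) + (0)*(1) = 4
(AB)[1][1] = (2)*(-2) + (0)*(-1) = -4
AB = [[-2, 2], [4, -4]]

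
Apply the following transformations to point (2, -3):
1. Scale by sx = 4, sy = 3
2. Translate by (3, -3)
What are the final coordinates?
(11, -12)

Step 1: Scale (2, -3) by (sx, sy) = (4, 3) → (8, -9)
Step 2: Translate by (3, -3) → (11, -12)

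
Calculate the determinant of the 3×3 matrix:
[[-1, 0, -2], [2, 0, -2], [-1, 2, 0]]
-12

Expansion along first row:
det = -1·det([[0,-2],[2,0]]) - 0·det([[2,-2],[-1,0]]) + -2·det([[2,0],[-1,2]])
    = -1·(0·0 - -2·2) - 0·(2·0 - -2·-1) + -2·(2·2 - 0·-1)
    = -1·4 - 0·-2 + -2·4
    = -4 + 0 + -8 = -12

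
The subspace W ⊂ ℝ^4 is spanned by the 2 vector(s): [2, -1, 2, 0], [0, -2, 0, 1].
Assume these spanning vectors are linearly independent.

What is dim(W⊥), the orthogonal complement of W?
dim(W⊥) = 2

For any subspace W of ℝ^n, dim(W) + dim(W⊥) = n (the whole-space dimension).
Here the given 2 vectors are linearly independent, so dim(W) = 2.
Thus dim(W⊥) = n - dim(W) = 4 - 2 = 2.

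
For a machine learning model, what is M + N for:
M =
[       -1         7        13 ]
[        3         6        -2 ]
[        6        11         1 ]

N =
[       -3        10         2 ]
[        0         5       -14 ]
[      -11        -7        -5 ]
M + N =
[       -4        17        15 ]
[        3        11       -16 ]
[       -5         4        -4 ]

Matrix addition is elementwise: (M+N)[i][j] = M[i][j] + N[i][j].
  (M+N)[0][0] = (-1) + (-3) = -4
  (M+N)[0][1] = (7) + (10) = 17
  (M+N)[0][2] = (13) + (2) = 15
  (M+N)[1][0] = (3) + (0) = 3
  (M+N)[1][1] = (6) + (5) = 11
  (M+N)[1][2] = (-2) + (-14) = -16
  (M+N)[2][0] = (6) + (-11) = -5
  (M+N)[2][1] = (11) + (-7) = 4
  (M+N)[2][2] = (1) + (-5) = -4
M + N =
[       -4        17        15 ]
[        3        11       -16 ]
[       -5         4        -4 ]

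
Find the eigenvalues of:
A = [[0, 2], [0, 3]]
λ = 0, 3

Solve det(A - λI) = 0. For a 2×2 matrix this is λ² - (trace)λ + det = 0.
trace(A) = 0 + 3 = 3.
det(A) = (0)*(3) - (2)*(0) = 0 - 0 = 0.
Characteristic equation: λ² - (3)λ + (0) = 0.
Discriminant: (3)² - 4*(0) = 9 - 0 = 9.
Roots: λ = (3 ± √9) / 2 = 0, 3.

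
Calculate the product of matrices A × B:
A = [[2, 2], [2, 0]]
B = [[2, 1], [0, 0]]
[[4, 2], [4, 2]]

Matrix multiplication:
C[0][0] = 2×2 + 2×0 = 4
C[0][1] = 2×1 + 2×0 = 2
C[1][0] = 2×2 + 0×0 = 4
C[1][1] = 2×1 + 0×0 = 2
Result: [[4, 2], [4, 2]]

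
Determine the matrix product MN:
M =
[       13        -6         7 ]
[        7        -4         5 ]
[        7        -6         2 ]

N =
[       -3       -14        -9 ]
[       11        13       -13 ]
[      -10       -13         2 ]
MN =
[     -175      -351       -25 ]
[     -115      -215        -1 ]
[     -107      -202        19 ]

Matrix multiplication: (MN)[i][j] = sum over k of M[i][k] * N[k][j].
  (MN)[0][0] = (13)*(-3) + (-6)*(11) + (7)*(-10) = -175
  (MN)[0][1] = (13)*(-14) + (-6)*(13) + (7)*(-13) = -351
  (MN)[0][2] = (13)*(-9) + (-6)*(-13) + (7)*(2) = -25
  (MN)[1][0] = (7)*(-3) + (-4)*(11) + (5)*(-10) = -115
  (MN)[1][1] = (7)*(-14) + (-4)*(13) + (5)*(-13) = -215
  (MN)[1][2] = (7)*(-9) + (-4)*(-13) + (5)*(2) = -1
  (MN)[2][0] = (7)*(-3) + (-6)*(11) + (2)*(-10) = -107
  (MN)[2][1] = (7)*(-14) + (-6)*(13) + (2)*(-13) = -202
  (MN)[2][2] = (7)*(-9) + (-6)*(-13) + (2)*(2) = 19
MN =
[     -175      -351       -25 ]
[     -115      -215        -1 ]
[     -107      -202        19 ]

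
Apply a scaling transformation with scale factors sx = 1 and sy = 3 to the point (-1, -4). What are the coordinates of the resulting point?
(-1, -12)

Scaling matrix:
[[1, 0], [0, 3]]
Result: (-1 × 1, -4 × 3) = (-1, -12)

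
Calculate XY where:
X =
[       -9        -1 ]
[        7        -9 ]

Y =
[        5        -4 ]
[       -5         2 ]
XY =
[      -40        34 ]
[       80       -46 ]

Matrix multiplication: (XY)[i][j] = sum over k of X[i][k] * Y[k][j].
  (XY)[0][0] = (-9)*(5) + (-1)*(-5) = -40
  (XY)[0][1] = (-9)*(-4) + (-1)*(2) = 34
  (XY)[1][0] = (7)*(5) + (-9)*(-5) = 80
  (XY)[1][1] = (7)*(-4) + (-9)*(2) = -46
XY =
[      -40        34 ]
[       80       -46 ]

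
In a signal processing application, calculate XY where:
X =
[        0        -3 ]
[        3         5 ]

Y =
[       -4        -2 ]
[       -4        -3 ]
XY =
[       12         9 ]
[      -32       -21 ]

Matrix multiplication: (XY)[i][j] = sum over k of X[i][k] * Y[k][j].
  (XY)[0][0] = (0)*(-4) + (-3)*(-4) = 12
  (XY)[0][1] = (0)*(-2) + (-3)*(-3) = 9
  (XY)[1][0] = (3)*(-4) + (5)*(-4) = -32
  (XY)[1][1] = (3)*(-2) + (5)*(-3) = -21
XY =
[       12         9 ]
[      -32       -21 ]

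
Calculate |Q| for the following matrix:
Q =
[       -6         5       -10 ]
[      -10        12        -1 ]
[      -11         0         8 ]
det(Q) = -1441

Expand along row 0 (cofactor expansion): det(Q) = a*(e*i - f*h) - b*(d*i - f*g) + c*(d*h - e*g), where the 3×3 is [[a, b, c], [d, e, f], [g, h, i]].
Minor M_00 = (12)*(8) - (-1)*(0) = 96 - 0 = 96.
Minor M_01 = (-10)*(8) - (-1)*(-11) = -80 - 11 = -91.
Minor M_02 = (-10)*(0) - (12)*(-11) = 0 + 132 = 132.
det(Q) = (-6)*(96) - (5)*(-91) + (-10)*(132) = -576 + 455 - 1320 = -1441.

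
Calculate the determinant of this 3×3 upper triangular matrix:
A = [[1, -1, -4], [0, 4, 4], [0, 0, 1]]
4

The determinant of a triangular matrix is the product of its diagonal entries (the off-diagonal entries above the diagonal do not affect it).
det(A) = (1) * (4) * (1) = 4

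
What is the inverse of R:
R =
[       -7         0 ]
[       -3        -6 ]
det(R) = 42
R⁻¹ =
[     -1/7         0 ]
[     1/14      -1/6 ]

For a 2×2 matrix R = [[a, b], [c, d]] with det(R) ≠ 0, R⁻¹ = (1/det(R)) * [[d, -b], [-c, a]].
det(R) = (-7)*(-6) - (0)*(-3) = 42 - 0 = 42.
R⁻¹ = (1/42) * [[-6, 0], [3, -7]].
Dividing each entry by 42 and reducing:
R⁻¹ =
[     -1/7         0 ]
[     1/14      -1/6 ]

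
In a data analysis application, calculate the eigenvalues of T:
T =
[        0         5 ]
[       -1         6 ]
λ = 1, 5

Solve det(T - λI) = 0. For a 2×2 matrix the characteristic equation is λ² - (trace)λ + det = 0.
trace(T) = a + d = 0 + 6 = 6.
det(T) = a*d - b*c = (0)*(6) - (5)*(-1) = 0 + 5 = 5.
Characteristic equation: λ² - (6)λ + (5) = 0.
Discriminant = (6)² - 4*(5) = 36 - 20 = 16.
λ = (6 ± √16) / 2 = (6 ± 4) / 2 = 1, 5.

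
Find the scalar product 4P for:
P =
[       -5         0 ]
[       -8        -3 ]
4P =
[      -20         0 ]
[      -32       -12 ]

Scalar multiplication is elementwise: (4P)[i][j] = 4 * P[i][j].
  (4P)[0][0] = 4 * (-5) = -20
  (4P)[0][1] = 4 * (0) = 0
  (4P)[1][0] = 4 * (-8) = -32
  (4P)[1][1] = 4 * (-3) = -12
4P =
[      -20         0 ]
[      -32       -12 ]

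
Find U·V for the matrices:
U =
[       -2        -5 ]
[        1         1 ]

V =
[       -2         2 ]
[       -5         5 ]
UV =
[       29       -29 ]
[       -7         7 ]

Matrix multiplication: (UV)[i][j] = sum over k of U[i][k] * V[k][j].
  (UV)[0][0] = (-2)*(-2) + (-5)*(-5) = 29
  (UV)[0][1] = (-2)*(2) + (-5)*(5) = -29
  (UV)[1][0] = (1)*(-2) + (1)*(-5) = -7
  (UV)[1][1] = (1)*(2) + (1)*(5) = 7
UV =
[       29       -29 ]
[       -7         7 ]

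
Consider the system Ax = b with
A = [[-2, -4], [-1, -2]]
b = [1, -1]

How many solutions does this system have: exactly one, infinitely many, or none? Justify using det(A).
No solution

det(A) = (-2)*(-2) - (-4)*(-1) = 0, so A is singular.
The column space of A is span(column 1) = span([-2, -1]).
b = [1, -1] is not a scalar multiple of column 1, so b ∉ column space and the system is inconsistent — no solution.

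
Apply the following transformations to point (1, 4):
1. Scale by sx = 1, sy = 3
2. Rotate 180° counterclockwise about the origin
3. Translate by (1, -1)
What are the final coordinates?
(0, -13)

Step 1: Scale → (1, 12)
Step 2: Rotate 180° → (-1, -12)
Step 3: Translate → (0, -13)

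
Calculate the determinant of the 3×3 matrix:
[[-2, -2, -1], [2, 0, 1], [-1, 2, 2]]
10

Expansion along first row:
det = -2·det([[0,1],[2,2]]) - -2·det([[2,1],[-1,2]]) + -1·det([[2,0],[-1,2]])
    = -2·(0·2 - 1·2) - -2·(2·2 - 1·-1) + -1·(2·2 - 0·-1)
    = -2·-2 - -2·5 + -1·4
    = 4 + 10 + -4 = 10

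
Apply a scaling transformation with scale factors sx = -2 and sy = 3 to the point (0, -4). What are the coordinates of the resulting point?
(0, -12)

Scaling matrix:
[[-2, 0], [0, 3]]
Result: (0 × -2, -4 × 3) = (0, -12)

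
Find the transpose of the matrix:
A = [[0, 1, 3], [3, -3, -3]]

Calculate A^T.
[[0, 3], [1, -3], [3, -3]]

The transpose sends entry (i,j) to (j,i); rows become columns.
Row 0 of A: [0, 1, 3] -> column 0 of A^T.
Row 1 of A: [3, -3, -3] -> column 1 of A^T.
A^T = [[0, 3], [1, -3], [3, -3]]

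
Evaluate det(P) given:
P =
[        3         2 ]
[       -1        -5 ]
det(P) = -13

For a 2×2 matrix [[a, b], [c, d]], det = a*d - b*c.
det(P) = (3)*(-5) - (2)*(-1) = -15 + 2 = -13.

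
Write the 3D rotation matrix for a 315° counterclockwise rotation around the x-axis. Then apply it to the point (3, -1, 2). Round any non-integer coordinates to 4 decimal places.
R = [[1, 0, 0], [0, √2/2, √2/2], [0, -√2/2, √2/2]]; R·(3, -1, 2) = (3.0000, 0.7071, 2.1213)

Rotation matrix for 315° around x-axis:
cos(315°) = √2/2, sin(315°) = -√2/2
R = [[1, 0, 0], [0, √2/2, √2/2], [0, -√2/2, √2/2]]
Apply to (3, -1, 2): R·[3, -1, 2]ᵀ = (3.0000, 0.7071, 2.1213)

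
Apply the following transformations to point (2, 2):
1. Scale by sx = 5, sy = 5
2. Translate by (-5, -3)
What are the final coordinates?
(5, 7)

Step 1: Scale (2, 2) by (sx, sy) = (5, 5) → (10, 10)
Step 2: Translate by (-5, -3) → (5, 7)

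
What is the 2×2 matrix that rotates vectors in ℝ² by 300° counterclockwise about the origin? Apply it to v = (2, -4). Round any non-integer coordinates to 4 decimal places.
R = [[1/2, √3/2], [-√3/2, 1/2]]; R·v = (-2.4641, -3.7321)

A counterclockwise rotation by angle θ in ℝ² has matrix R(θ) = [[cos θ, -sin θ], [sin θ, cos θ]].
For θ = 300°: cos θ = 1/2, sin θ = -√3/2.
R(300°) = [[1/2, √3/2], [-√3/2, 1/2]].
R·v = [1/2·2 + (√3/2)·-4, -√3/2·2 + 1/2·-4] = (-2.4641, -3.7321).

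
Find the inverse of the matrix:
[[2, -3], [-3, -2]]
[[2/13, -3/13], [-3/13, -2/13]]

For [[a,b],[c,d]], inverse = (1/det)·[[d,-b],[-c,a]]
det = 2·-2 - -3·-3 = -13
Inverse = (1/-13)·[[-2, 3], [3, 2]]
        = [[2/13, -3/13], [-3/13, -2/13]]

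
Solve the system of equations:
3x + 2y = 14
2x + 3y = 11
x = 4, y = 1

Use elimination (row reduction):
Equation 1: 3x + 2y = 14.
Equation 2: 2x + 3y = 11.
Multiply Eq1 by 2 and Eq2 by 3: 6x + 4y = 28;  6x + 9y = 33.
Subtract: (5)y = 5, so y = 1.
Back-substitute into Eq1: 3x + 2*(1) = 14, so x = 4.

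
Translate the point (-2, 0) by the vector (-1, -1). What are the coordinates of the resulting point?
(-3, -1)

Translation by (-1, -1):
x' = -2 + -1 = -3
y' = 0 + -1 = -1
Homogeneous matrix: [[1, 0, -1], [0, 1, -1], [0, 0, 1]]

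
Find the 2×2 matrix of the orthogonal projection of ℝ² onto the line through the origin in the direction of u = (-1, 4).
[[1/17, -4/17], [-4/17, 16/17]]

The orthogonal projection onto the line spanned by a nonzero vector u = (a, b) has matrix P = (u uᵀ) / (uᵀ u) = (1/(a² + b²)) · [[a², ab], [ab, b²]].
Here u = (-1, 4), so a² + b² = 1 + 16 = 17.
P = (1/17) · [[1, -4], [-4, 16]] = [[1/17, -4/17], [-4/17, 16/17]].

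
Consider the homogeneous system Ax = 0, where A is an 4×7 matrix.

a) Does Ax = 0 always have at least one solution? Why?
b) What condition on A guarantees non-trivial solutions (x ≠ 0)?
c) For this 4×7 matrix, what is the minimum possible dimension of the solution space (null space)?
a) Yes, x = 0 is always a solution. b) When A has linearly dependent columns (rank < n). c) Minimum nullity = 3.

a) x = 0 satisfies A·0 = 0, so the zero vector is always a solution.
b) Non-trivial solutions exist iff the columns of A are linearly dependent, equivalently rank(A) < n (the number of columns).
c) By rank-nullity, rank(A) + nullity(A) = n = 7. Since A has only 4 rows, rank(A) ≤ 4, so nullity(A) ≥ 7 - 4 = 3.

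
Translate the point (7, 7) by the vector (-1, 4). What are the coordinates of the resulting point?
(6, 11)

Translation by (-1, 4):
x' = 7 + -1 = 6
y' = 7 + 4 = 11
Homogeneous matrix: [[1, 0, -1], [0, 1, 4], [0, 0, 1]]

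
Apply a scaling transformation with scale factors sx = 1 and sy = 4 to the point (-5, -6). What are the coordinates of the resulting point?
(-5, -24)

Scaling matrix:
[[1, 0], [0, 4]]
Result: (-5 × 1, -6 × 4) = (-5, -24)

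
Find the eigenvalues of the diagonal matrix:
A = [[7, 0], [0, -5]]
λ₁ = 7, λ₂ = -5

The characteristic polynomial of A is det(A - λI) = (7 - λ)(-5 - λ) = 0.
The roots are λ = 7 and λ = -5, so the eigenvalues are the diagonal entries.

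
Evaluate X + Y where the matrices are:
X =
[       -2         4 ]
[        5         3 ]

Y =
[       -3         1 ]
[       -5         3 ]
X + Y =
[       -5         5 ]
[        0         6 ]

Matrix addition is elementwise: (X+Y)[i][j] = X[i][j] + Y[i][j].
  (X+Y)[0][0] = (-2) + (-3) = -5
  (X+Y)[0][1] = (4) + (1) = 5
  (X+Y)[1][0] = (5) + (-5) = 0
  (X+Y)[1][1] = (3) + (3) = 6
X + Y =
[       -5         5 ]
[        0         6 ]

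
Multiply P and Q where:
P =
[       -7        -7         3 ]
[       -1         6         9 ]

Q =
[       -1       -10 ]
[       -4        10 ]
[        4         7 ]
PQ =
[       47        21 ]
[       13       133 ]

Matrix multiplication: (PQ)[i][j] = sum over k of P[i][k] * Q[k][j].
  (PQ)[0][0] = (-7)*(-1) + (-7)*(-4) + (3)*(4) = 47
  (PQ)[0][1] = (-7)*(-10) + (-7)*(10) + (3)*(7) = 21
  (PQ)[1][0] = (-1)*(-1) + (6)*(-4) + (9)*(4) = 13
  (PQ)[1][1] = (-1)*(-10) + (6)*(10) + (9)*(7) = 133
PQ =
[       47        21 ]
[       13       133 ]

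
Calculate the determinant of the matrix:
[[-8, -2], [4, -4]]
40

For a 2×2 matrix [[a, b], [c, d]], det = ad - bc
det = (-8)(-4) - (-2)(4) = 32 - -8 = 40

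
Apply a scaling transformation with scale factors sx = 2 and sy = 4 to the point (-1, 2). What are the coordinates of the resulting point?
(-2, 8)

Scaling matrix:
[[2, 0], [0, 4]]
Result: (-1 × 2, 2 × 4) = (-2, 8)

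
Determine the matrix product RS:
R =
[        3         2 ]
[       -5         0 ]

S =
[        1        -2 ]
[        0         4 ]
RS =
[        3         2 ]
[       -5        10 ]

Matrix multiplication: (RS)[i][j] = sum over k of R[i][k] * S[k][j].
  (RS)[0][0] = (3)*(1) + (2)*(0) = 3
  (RS)[0][1] = (3)*(-2) + (2)*(4) = 2
  (RS)[1][0] = (-5)*(1) + (0)*(0) = -5
  (RS)[1][1] = (-5)*(-2) + (0)*(4) = 10
RS =
[        3         2 ]
[       -5        10 ]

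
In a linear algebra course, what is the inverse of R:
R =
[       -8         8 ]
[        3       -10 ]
det(R) = 56
R⁻¹ =
[    -5/28      -1/7 ]
[    -3/56      -1/7 ]

For a 2×2 matrix R = [[a, b], [c, d]] with det(R) ≠ 0, R⁻¹ = (1/det(R)) * [[d, -b], [-c, a]].
det(R) = (-8)*(-10) - (8)*(3) = 80 - 24 = 56.
R⁻¹ = (1/56) * [[-10, -8], [-3, -8]].
Dividing each entry by 56 and reducing:
R⁻¹ =
[    -5/28      -1/7 ]
[    -3/56      -1/7 ]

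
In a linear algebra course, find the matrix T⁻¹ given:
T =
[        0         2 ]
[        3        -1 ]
det(T) = -6
T⁻¹ =
[      1/6       1/3 ]
[      1/2         0 ]

For a 2×2 matrix T = [[a, b], [c, d]] with det(T) ≠ 0, T⁻¹ = (1/det(T)) * [[d, -b], [-c, a]].
det(T) = (0)*(-1) - (2)*(3) = 0 - 6 = -6.
T⁻¹ = (1/-6) * [[-1, -2], [-3, 0]].
Dividing each entry by -6 and reducing:
T⁻¹ =
[      1/6       1/3 ]
[      1/2         0 ]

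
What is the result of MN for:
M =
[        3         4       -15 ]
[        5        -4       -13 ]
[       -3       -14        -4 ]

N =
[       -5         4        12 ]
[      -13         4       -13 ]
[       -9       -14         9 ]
MN =
[       68       238      -151 ]
[      144       186        -5 ]
[      233       -12       110 ]

Matrix multiplication: (MN)[i][j] = sum over k of M[i][k] * N[k][j].
  (MN)[0][0] = (3)*(-5) + (4)*(-13) + (-15)*(-9) = 68
  (MN)[0][1] = (3)*(4) + (4)*(4) + (-15)*(-14) = 238
  (MN)[0][2] = (3)*(12) + (4)*(-13) + (-15)*(9) = -151
  (MN)[1][0] = (5)*(-5) + (-4)*(-13) + (-13)*(-9) = 144
  (MN)[1][1] = (5)*(4) + (-4)*(4) + (-13)*(-14) = 186
  (MN)[1][2] = (5)*(12) + (-4)*(-13) + (-13)*(9) = -5
  (MN)[2][0] = (-3)*(-5) + (-14)*(-13) + (-4)*(-9) = 233
  (MN)[2][1] = (-3)*(4) + (-14)*(4) + (-4)*(-14) = -12
  (MN)[2][2] = (-3)*(12) + (-14)*(-13) + (-4)*(9) = 110
MN =
[       68       238      -151 ]
[      144       186        -5 ]
[      233       -12       110 ]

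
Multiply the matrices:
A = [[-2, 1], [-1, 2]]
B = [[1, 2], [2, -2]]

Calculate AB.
[[0, -6], [3, -6]]

Each entry (i,j) of AB = sum over k of A[i][k]*B[k][j].
(AB)[0][0] = (-2)*(1) + (1)*(2) = 0
(AB)[0][1] = (-2)*(2) + (1)*(-2) = -6
(AB)[1][0] = (-1)*(1) + (2)*(2) = 3
(AB)[1][1] = (-1)*(2) + (2)*(-2) = -6
AB = [[0, -6], [3, -6]]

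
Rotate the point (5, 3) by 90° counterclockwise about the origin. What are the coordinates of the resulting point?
(-3, 5)

Rotation matrix R(θ) = [[cos θ, -sin θ], [sin θ, cos θ]]; for θ = 90°:
R = [[0, -1], [1, 0]]
Result: R × [5, 3]ᵀ = [0·5 + (-1)·3, 1·5 + (0)·3]ᵀ = (-3, 5)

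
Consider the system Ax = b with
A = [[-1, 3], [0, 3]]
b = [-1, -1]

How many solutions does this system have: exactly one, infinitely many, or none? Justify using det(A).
Exactly one solution

Compute det(A) = (-1)*(3) - (3)*(0) = -3.
Because det(A) ≠ 0, A is invertible and Ax = b has a unique solution for every b (here x = A⁻¹ b).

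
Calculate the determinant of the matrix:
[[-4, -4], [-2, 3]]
-20

For a 2×2 matrix [[a, b], [c, d]], det = ad - bc
det = (-4)(3) - (-4)(-2) = -12 - 8 = -20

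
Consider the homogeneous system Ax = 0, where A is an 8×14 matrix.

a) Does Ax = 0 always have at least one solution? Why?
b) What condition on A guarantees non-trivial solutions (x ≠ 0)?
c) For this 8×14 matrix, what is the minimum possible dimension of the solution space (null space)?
a) Yes, x = 0 is always a solution. b) When A has linearly dependent columns (rank < n). c) Minimum nullity = 6.

a) x = 0 satisfies A·0 = 0, so the zero vector is always a solution.
b) Non-trivial solutions exist iff the columns of A are linearly dependent, equivalently rank(A) < n (the number of columns).
c) By rank-nullity, rank(A) + nullity(A) = n = 14. Since A has only 8 rows, rank(A) ≤ 8, so nullity(A) ≥ 14 - 8 = 6.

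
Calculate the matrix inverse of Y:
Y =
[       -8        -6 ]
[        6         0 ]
det(Y) = 36
Y⁻¹ =
[        0       1/6 ]
[     -1/6      -2/9 ]

For a 2×2 matrix Y = [[a, b], [c, d]] with det(Y) ≠ 0, Y⁻¹ = (1/det(Y)) * [[d, -b], [-c, a]].
det(Y) = (-8)*(0) - (-6)*(6) = 0 + 36 = 36.
Y⁻¹ = (1/36) * [[0, 6], [-6, -8]].
Dividing each entry by 36 and reducing:
Y⁻¹ =
[        0       1/6 ]
[     -1/6      -2/9 ]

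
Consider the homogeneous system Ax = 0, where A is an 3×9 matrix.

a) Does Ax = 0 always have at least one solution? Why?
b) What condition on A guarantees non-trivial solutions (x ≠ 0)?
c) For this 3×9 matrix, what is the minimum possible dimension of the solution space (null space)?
a) Yes, x = 0 is always a solution. b) When A has linearly dependent columns (rank < n). c) Minimum nullity = 6.

a) x = 0 satisfies A·0 = 0, so the zero vector is always a solution.
b) Non-trivial solutions exist iff the columns of A are linearly dependent, equivalently rank(A) < n (the number of columns).
c) By rank-nullity, rank(A) + nullity(A) = n = 9. Since A has only 3 rows, rank(A) ≤ 3, so nullity(A) ≥ 9 - 3 = 6.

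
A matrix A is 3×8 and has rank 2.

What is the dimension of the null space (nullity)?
6

The rank-nullity theorem for an m×n matrix states:
rank(A) + nullity(A) = n (the number of columns).
Here n = 8 and rank(A) = 2, so nullity(A) = 8 - 2 = 6.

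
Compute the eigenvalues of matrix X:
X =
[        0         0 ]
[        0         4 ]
λ = 0, 4

Solve det(X - λI) = 0. For a 2×2 matrix the characteristic equation is λ² - (trace)λ + det = 0.
trace(X) = a + d = 0 + 4 = 4.
det(X) = a*d - b*c = (0)*(4) - (0)*(0) = 0 - 0 = 0.
Characteristic equation: λ² - (4)λ + (0) = 0.
Discriminant = (4)² - 4*(0) = 16 - 0 = 16.
λ = (4 ± √16) / 2 = (4 ± 4) / 2 = 0, 4.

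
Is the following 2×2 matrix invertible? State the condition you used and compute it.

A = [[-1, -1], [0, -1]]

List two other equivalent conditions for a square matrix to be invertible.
Yes, invertible; det(A) = 1 ≠ 0. Equivalent conditions: rank(A) = 2; Ax = 0 has only the trivial solution; 0 is not an eigenvalue; the columns of A are linearly independent.

To check invertibility, compute det(A).
The given matrix is triangular, so det(A) equals the product of its diagonal entries = 1 ≠ 0.
Since det(A) ≠ 0, A is invertible.
Equivalent conditions for a square matrix A to be invertible:
- rank(A) = 2 (full rank).
- The homogeneous system Ax = 0 has only the trivial solution x = 0.
- 0 is not an eigenvalue of A.
- The columns (equivalently rows) of A are linearly independent.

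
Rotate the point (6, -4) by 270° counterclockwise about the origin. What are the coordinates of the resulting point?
(-4, -6)

Rotation matrix R(θ) = [[cos θ, -sin θ], [sin θ, cos θ]]; for θ = 270°:
R = [[0, 1], [-1, 0]]
Result: R × [6, -4]ᵀ = [0·6 + (1)·-4, -1·6 + (0)·-4]ᵀ = (-4, -6)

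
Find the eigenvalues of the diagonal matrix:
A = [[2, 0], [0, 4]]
λ₁ = 2, λ₂ = 4

The characteristic polynomial of A is det(A - λI) = (2 - λ)(4 - λ) = 0.
The roots are λ = 2 and λ = 4, so the eigenvalues are the diagonal entries.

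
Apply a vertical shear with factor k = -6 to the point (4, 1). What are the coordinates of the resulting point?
(4, -23)

Shear matrix for vertical shear with factor k = -6:
[[1, 0], [-6, 1]]
Result: (4, 1) → (4, -23)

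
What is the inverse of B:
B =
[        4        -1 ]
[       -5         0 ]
det(B) = -5
B⁻¹ =
[        0      -1/5 ]
[       -1      -4/5 ]

For a 2×2 matrix B = [[a, b], [c, d]] with det(B) ≠ 0, B⁻¹ = (1/det(B)) * [[d, -b], [-c, a]].
det(B) = (4)*(0) - (-1)*(-5) = 0 - 5 = -5.
B⁻¹ = (1/-5) * [[0, 1], [5, 4]].
Dividing each entry by -5 and reducing:
B⁻¹ =
[        0      -1/5 ]
[       -1      -4/5 ]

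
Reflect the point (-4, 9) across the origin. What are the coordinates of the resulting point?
(4, -9)

Reflection across origin: (-4, 9) → (4, -9)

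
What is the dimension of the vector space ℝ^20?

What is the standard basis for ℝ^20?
Dimension = 20; standard basis = {e_1, e_2, e_3, …, e_20}

ℝ^20 is the space of 20-tuples of real numbers; its dimension is 20.
The standard basis consists of 20 vectors: e_1, e_2, e_3, …, e_20, where e_i is the vector with 1 in position i and 0 elsewhere.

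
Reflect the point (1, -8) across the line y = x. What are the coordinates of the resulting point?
(-8, 1)

Reflection across line y = x: (1, -8) → (-8, 1)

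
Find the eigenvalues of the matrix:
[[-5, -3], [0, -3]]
λ = -5 and λ = -3

Characteristic equation: det(A - λI) = 0
λ² - (trace)λ + (det) = 0
λ² - (-8)λ + (15) = 0
λ² + 8λ + 15 = 0
Solving: λ = -5, -3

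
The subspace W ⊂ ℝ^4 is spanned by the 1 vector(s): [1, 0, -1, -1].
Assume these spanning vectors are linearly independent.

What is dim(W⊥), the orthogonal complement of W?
dim(W⊥) = 3

For any subspace W of ℝ^n, dim(W) + dim(W⊥) = n (the whole-space dimension).
Here the given 1 vectors are linearly independent, so dim(W) = 1.
Thus dim(W⊥) = n - dim(W) = 4 - 1 = 3.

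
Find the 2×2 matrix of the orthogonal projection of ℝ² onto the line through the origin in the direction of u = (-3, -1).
[[9/10, 3/10], [3/10, 1/10]]

The orthogonal projection onto the line spanned by a nonzero vector u = (a, b) has matrix P = (u uᵀ) / (uᵀ u) = (1/(a² + b²)) · [[a², ab], [ab, b²]].
Here u = (-3, -1), so a² + b² = 9 + 1 = 10.
P = (1/10) · [[9, 3], [3, 1]] = [[9/10, 3/10], [3/10, 1/10]].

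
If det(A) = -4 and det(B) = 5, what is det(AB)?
-20

Use the multiplicative property of determinants: det(AB) = det(A)*det(B).
det(AB) = (-4)*(5) = -20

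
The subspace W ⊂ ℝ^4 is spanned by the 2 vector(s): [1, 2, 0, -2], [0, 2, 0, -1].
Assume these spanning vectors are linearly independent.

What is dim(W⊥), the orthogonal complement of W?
dim(W⊥) = 2

For any subspace W of ℝ^n, dim(W) + dim(W⊥) = n (the whole-space dimension).
Here the given 2 vectors are linearly independent, so dim(W) = 2.
Thus dim(W⊥) = n - dim(W) = 4 - 2 = 2.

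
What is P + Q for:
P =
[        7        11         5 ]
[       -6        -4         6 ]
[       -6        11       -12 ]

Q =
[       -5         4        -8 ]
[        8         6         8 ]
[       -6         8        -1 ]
P + Q =
[        2        15        -3 ]
[        2         2        14 ]
[      -12        19       -13 ]

Matrix addition is elementwise: (P+Q)[i][j] = P[i][j] + Q[i][j].
  (P+Q)[0][0] = (7) + (-5) = 2
  (P+Q)[0][1] = (11) + (4) = 15
  (P+Q)[0][2] = (5) + (-8) = -3
  (P+Q)[1][0] = (-6) + (8) = 2
  (P+Q)[1][1] = (-4) + (6) = 2
  (P+Q)[1][2] = (6) + (8) = 14
  (P+Q)[2][0] = (-6) + (-6) = -12
  (P+Q)[2][1] = (11) + (8) = 19
  (P+Q)[2][2] = (-12) + (-1) = -13
P + Q =
[        2        15        -3 ]
[        2         2        14 ]
[      -12        19       -13 ]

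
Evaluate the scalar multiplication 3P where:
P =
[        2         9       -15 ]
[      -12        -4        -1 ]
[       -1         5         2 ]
3P =
[        6        27       -45 ]
[      -36       -12        -3 ]
[       -3        15         6 ]

Scalar multiplication is elementwise: (3P)[i][j] = 3 * P[i][j].
  (3P)[0][0] = 3 * (2) = 6
  (3P)[0][1] = 3 * (9) = 27
  (3P)[0][2] = 3 * (-15) = -45
  (3P)[1][0] = 3 * (-12) = -36
  (3P)[1][1] = 3 * (-4) = -12
  (3P)[1][2] = 3 * (-1) = -3
  (3P)[2][0] = 3 * (-1) = -3
  (3P)[2][1] = 3 * (5) = 15
  (3P)[2][2] = 3 * (2) = 6
3P =
[        6        27       -45 ]
[      -36       -12        -3 ]
[       -3        15         6 ]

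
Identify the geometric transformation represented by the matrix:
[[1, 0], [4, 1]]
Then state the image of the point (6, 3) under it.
vertical shear with factor 4; image of (6, 3) is (6, 27)

The matrix [[1, 0], [k, 1]] sends (x, y) to (x, 4x + y), leaving the x-coordinate fixed: a vertical shear.
The matrix [[1, 0], [4, 1]] represents: vertical shear with factor 4.
Applying it to (6, 3): [1·6 + 0·3, 4·6 + 1·3] = (6, 27).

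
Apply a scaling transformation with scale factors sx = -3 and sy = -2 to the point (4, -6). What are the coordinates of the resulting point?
(-12, 12)

Scaling matrix:
[[-3, 0], [0, -2]]
Result: (4 × -3, -6 × -2) = (-12, 12)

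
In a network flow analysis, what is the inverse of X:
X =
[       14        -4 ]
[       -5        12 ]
det(X) = 148
X⁻¹ =
[     3/37      1/37 ]
[    5/148      7/74 ]

For a 2×2 matrix X = [[a, b], [c, d]] with det(X) ≠ 0, X⁻¹ = (1/det(X)) * [[d, -b], [-c, a]].
det(X) = (14)*(12) - (-4)*(-5) = 168 - 20 = 148.
X⁻¹ = (1/148) * [[12, 4], [5, 14]].
Dividing each entry by 148 and reducing:
X⁻¹ =
[     3/37      1/37 ]
[    5/148      7/74 ]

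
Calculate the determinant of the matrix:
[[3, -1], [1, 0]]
1

For a 2×2 matrix [[a, b], [c, d]], det = ad - bc
det = (3)(0) - (-1)(1) = 0 - -1 = 1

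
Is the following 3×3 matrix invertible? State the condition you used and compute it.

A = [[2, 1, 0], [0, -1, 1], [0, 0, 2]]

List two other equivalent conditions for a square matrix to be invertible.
Yes, invertible; det(A) = -4 ≠ 0. Equivalent conditions: rank(A) = 3; Ax = 0 has only the trivial solution; 0 is not an eigenvalue; the columns of A are linearly independent.

To check invertibility, compute det(A).
The given matrix is triangular, so det(A) equals the product of its diagonal entries = -4 ≠ 0.
Since det(A) ≠ 0, A is invertible.
Equivalent conditions for a square matrix A to be invertible:
- rank(A) = 3 (full rank).
- The homogeneous system Ax = 0 has only the trivial solution x = 0.
- 0 is not an eigenvalue of A.
- The columns (equivalently rows) of A are linearly independent.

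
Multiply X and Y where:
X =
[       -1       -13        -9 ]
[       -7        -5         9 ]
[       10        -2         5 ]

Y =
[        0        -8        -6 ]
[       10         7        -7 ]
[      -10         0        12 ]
XY =
[      -40       -83       -11 ]
[     -140        21       185 ]
[      -70       -94        14 ]

Matrix multiplication: (XY)[i][j] = sum over k of X[i][k] * Y[k][j].
  (XY)[0][0] = (-1)*(0) + (-13)*(10) + (-9)*(-10) = -40
  (XY)[0][1] = (-1)*(-8) + (-13)*(7) + (-9)*(0) = -83
  (XY)[0][2] = (-1)*(-6) + (-13)*(-7) + (-9)*(12) = -11
  (XY)[1][0] = (-7)*(0) + (-5)*(10) + (9)*(-10) = -140
  (XY)[1][1] = (-7)*(-8) + (-5)*(7) + (9)*(0) = 21
  (XY)[1][2] = (-7)*(-6) + (-5)*(-7) + (9)*(12) = 185
  (XY)[2][0] = (10)*(0) + (-2)*(10) + (5)*(-10) = -70
  (XY)[2][1] = (10)*(-8) + (-2)*(7) + (5)*(0) = -94
  (XY)[2][2] = (10)*(-6) + (-2)*(-7) + (5)*(12) = 14
XY =
[      -40       -83       -11 ]
[     -140        21       185 ]
[      -70       -94        14 ]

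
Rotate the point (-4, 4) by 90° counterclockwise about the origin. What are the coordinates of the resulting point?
(-4, -4)

Rotation matrix R(θ) = [[cos θ, -sin θ], [sin θ, cos θ]]; for θ = 90°:
R = [[0, -1], [1, 0]]
Result: R × [-4, 4]ᵀ = [0·-4 + (-1)·4, 1·-4 + (0)·4]ᵀ = (-4, -4)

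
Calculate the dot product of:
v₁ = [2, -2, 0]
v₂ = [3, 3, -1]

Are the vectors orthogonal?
0, Yes

The dot product is the sum of products of corresponding components.
v₁·v₂ = (2)*(3) + (-2)*(3) + (0)*(-1) = 6 - 6 + 0 = 0.
Two vectors are orthogonal iff their dot product is 0; here the dot product is 0, so the vectors are orthogonal.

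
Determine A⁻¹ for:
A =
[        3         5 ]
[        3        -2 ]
det(A) = -21
A⁻¹ =
[     2/21      5/21 ]
[      1/7      -1/7 ]

For a 2×2 matrix A = [[a, b], [c, d]] with det(A) ≠ 0, A⁻¹ = (1/det(A)) * [[d, -b], [-c, a]].
det(A) = (3)*(-2) - (5)*(3) = -6 - 15 = -21.
A⁻¹ = (1/-21) * [[-2, -5], [-3, 3]].
Dividing each entry by -21 and reducing:
A⁻¹ =
[     2/21      5/21 ]
[      1/7      -1/7 ]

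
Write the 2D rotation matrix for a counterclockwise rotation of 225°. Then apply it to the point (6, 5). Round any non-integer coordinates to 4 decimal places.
R = [[-√2/2, √2/2], [-√2/2, -√2/2]]; R·(6, 5) = (-0.7071, -7.7782)

Rotation matrix formula: R(θ) = [[cos θ, -sin θ], [sin θ, cos θ]]
For θ = 225°:
cos(225°) = -√2/2
sin(225°) = -√2/2
R = [[-√2/2, √2/2], [-√2/2, -√2/2]]
Apply to (6, 5): [-√2/2·6 + (√2/2)·5, -√2/2·6 + -√2/2·5] = (-0.7071, -7.7782)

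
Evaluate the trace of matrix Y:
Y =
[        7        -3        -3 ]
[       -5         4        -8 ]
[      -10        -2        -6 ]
tr(Y) = 7 + 4 - 6 = 5

The trace of a square matrix is the sum of its diagonal entries.
Diagonal entries of Y: Y[0][0] = 7, Y[1][1] = 4, Y[2][2] = -6.
tr(Y) = 7 + 4 - 6 = 5.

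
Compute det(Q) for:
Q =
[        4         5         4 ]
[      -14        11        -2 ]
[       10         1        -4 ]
det(Q) = -1044

Expand along row 0 (cofactor expansion): det(Q) = a*(e*i - f*h) - b*(d*i - f*g) + c*(d*h - e*g), where the 3×3 is [[a, b, c], [d, e, f], [g, h, i]].
Minor M_00 = (11)*(-4) - (-2)*(1) = -44 + 2 = -42.
Minor M_01 = (-14)*(-4) - (-2)*(10) = 56 + 20 = 76.
Minor M_02 = (-14)*(1) - (11)*(10) = -14 - 110 = -124.
det(Q) = (4)*(-42) - (5)*(76) + (4)*(-124) = -168 - 380 - 496 = -1044.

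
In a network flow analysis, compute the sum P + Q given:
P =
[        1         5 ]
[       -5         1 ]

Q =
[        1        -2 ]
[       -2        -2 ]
P + Q =
[        2         3 ]
[       -7        -1 ]

Matrix addition is elementwise: (P+Q)[i][j] = P[i][j] + Q[i][j].
  (P+Q)[0][0] = (1) + (1) = 2
  (P+Q)[0][1] = (5) + (-2) = 3
  (P+Q)[1][0] = (-5) + (-2) = -7
  (P+Q)[1][1] = (1) + (-2) = -1
P + Q =
[        2         3 ]
[       -7        -1 ]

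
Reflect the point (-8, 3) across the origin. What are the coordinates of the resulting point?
(8, -3)

Reflection across origin: (-8, 3) → (8, -3)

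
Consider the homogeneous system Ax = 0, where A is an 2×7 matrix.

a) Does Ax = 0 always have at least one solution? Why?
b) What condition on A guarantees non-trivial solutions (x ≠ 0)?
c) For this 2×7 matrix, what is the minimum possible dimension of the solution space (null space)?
a) Yes, x = 0 is always a solution. b) When A has linearly dependent columns (rank < n). c) Minimum nullity = 5.

a) x = 0 satisfies A·0 = 0, so the zero vector is always a solution.
b) Non-trivial solutions exist iff the columns of A are linearly dependent, equivalently rank(A) < n (the number of columns).
c) By rank-nullity, rank(A) + nullity(A) = n = 7. Since A has only 2 rows, rank(A) ≤ 2, so nullity(A) ≥ 7 - 2 = 5.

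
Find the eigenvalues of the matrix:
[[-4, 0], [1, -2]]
λ = -4 and λ = -2

Characteristic equation: det(A - λI) = 0
λ² - (trace)λ + (det) = 0
λ² - (-6)λ + (8) = 0
λ² + 6λ + 8 = 0
Solving: λ = -4, -2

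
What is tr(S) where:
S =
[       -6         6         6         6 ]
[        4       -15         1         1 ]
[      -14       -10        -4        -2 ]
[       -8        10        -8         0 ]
tr(S) = -6 - 15 - 4 + 0 = -25

The trace of a square matrix is the sum of its diagonal entries.
Diagonal entries of S: S[0][0] = -6, S[1][1] = -15, S[2][2] = -4, S[3][3] = 0.
tr(S) = -6 - 15 - 4 + 0 = -25.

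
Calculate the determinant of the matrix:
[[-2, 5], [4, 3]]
-26

For a 2×2 matrix [[a, b], [c, d]], det = ad - bc
det = (-2)(3) - (5)(4) = -6 - 20 = -26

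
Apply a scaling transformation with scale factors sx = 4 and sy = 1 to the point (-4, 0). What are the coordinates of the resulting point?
(-16, 0)

Scaling matrix:
[[4, 0], [0, 1]]
Result: (-4 × 4, 0 × 1) = (-16, 0)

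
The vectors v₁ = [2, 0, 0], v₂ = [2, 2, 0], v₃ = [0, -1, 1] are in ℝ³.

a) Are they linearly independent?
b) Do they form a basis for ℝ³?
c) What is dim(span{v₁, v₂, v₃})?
Yes independent, yes basis, dim = 3

Stack v₁, v₂, v₃ as rows of a 3×3 matrix.
[[2, 0, 0]; [2, 2, 0]; [0, -1, 1]] is already lower triangular with nonzero diagonal entries (2, 2, 1), so its determinant is the product of the diagonal entries, det = (2)·(2)·(1) = 4 ≠ 0, and the rows are linearly independent.
Three linearly independent vectors in ℝ³ form a basis for ℝ³, so dim(span{v₁,v₂,v₃}) = 3.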